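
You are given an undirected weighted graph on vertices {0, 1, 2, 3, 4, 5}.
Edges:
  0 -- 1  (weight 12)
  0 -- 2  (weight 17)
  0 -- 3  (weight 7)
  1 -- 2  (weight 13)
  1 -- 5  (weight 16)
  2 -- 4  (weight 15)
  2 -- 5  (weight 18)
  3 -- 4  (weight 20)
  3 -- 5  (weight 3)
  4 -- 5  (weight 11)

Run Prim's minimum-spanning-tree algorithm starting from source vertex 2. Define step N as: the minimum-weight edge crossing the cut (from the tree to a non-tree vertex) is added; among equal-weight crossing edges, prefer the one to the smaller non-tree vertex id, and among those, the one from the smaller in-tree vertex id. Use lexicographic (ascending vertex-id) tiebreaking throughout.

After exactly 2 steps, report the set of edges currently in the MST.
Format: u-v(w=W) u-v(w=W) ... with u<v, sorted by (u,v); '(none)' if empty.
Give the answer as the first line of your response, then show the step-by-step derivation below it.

0-1(w=12) 1-2(w=13)

step 1: add edge 1-2 (w=13); MST = {1-2(w=13)}
step 2: add edge 0-1 (w=12); MST = {0-1(w=12) 1-2(w=13)}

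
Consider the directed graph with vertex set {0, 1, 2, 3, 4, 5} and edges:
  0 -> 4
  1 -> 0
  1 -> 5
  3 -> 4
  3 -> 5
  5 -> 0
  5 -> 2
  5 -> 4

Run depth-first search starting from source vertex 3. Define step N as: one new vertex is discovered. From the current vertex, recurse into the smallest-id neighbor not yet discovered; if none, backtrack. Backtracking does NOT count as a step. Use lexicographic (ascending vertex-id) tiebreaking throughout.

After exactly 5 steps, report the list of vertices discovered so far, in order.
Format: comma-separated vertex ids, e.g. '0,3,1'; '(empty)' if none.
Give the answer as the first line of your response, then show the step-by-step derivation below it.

3,4,5,0,2

step 1: discover 3; path=3; order=3
step 2: discover 4; path=3>4; order=3,4
step 3: discover 5; path=3>5; order=3,4,5
step 4: discover 0; path=3>5>0; order=3,4,5,0
step 5: discover 2; path=3>5>2; order=3,4,5,0,2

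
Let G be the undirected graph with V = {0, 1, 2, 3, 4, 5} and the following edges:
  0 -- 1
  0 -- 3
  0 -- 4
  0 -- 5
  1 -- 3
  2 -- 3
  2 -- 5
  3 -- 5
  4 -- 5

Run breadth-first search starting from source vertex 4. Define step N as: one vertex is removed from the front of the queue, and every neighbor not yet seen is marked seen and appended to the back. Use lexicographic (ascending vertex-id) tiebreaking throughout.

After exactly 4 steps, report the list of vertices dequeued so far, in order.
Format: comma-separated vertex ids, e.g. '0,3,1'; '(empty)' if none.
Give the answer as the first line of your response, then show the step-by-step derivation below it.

4,0,5,1

step 1: dequeue 4; queue=[0,5]; order=4
step 2: dequeue 0; queue=[5,1,3]; order=4,0
step 3: dequeue 5; queue=[1,3,2]; order=4,0,5
step 4: dequeue 1; queue=[3,2]; order=4,0,5,1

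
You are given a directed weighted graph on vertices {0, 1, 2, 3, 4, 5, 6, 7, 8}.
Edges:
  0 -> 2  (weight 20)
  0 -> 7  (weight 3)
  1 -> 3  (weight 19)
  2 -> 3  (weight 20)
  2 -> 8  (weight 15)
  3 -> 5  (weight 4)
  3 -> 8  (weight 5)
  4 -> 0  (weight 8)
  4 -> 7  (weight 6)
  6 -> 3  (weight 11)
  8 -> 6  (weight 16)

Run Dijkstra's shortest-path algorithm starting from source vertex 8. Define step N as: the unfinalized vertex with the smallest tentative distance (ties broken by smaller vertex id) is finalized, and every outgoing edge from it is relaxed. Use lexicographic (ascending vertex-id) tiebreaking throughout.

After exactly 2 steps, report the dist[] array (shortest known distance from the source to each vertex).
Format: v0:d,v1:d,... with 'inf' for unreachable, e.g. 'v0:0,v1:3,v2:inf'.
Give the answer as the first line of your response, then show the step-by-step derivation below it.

v0:inf,v1:inf,v2:inf,v3:27,v4:inf,v5:inf,v6:16,v7:inf,v8:0

step 1: dist = v0:inf,v1:inf,v2:inf,v3:inf,v4:inf,v5:inf,v6:16,v7:inf,v8:0
step 2: dist = v0:inf,v1:inf,v2:inf,v3:27,v4:inf,v5:inf,v6:16,v7:inf,v8:0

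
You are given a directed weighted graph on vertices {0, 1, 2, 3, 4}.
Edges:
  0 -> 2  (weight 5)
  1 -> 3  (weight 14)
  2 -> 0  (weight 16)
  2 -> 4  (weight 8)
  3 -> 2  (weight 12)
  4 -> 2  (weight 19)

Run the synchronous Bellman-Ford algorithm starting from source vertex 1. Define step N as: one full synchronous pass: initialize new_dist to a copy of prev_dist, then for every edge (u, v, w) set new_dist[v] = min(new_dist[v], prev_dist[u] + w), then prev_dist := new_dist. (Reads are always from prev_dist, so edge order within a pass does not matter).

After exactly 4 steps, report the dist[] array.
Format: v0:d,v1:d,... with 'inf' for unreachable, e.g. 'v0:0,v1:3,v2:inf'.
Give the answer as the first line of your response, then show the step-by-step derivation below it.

v0:42,v1:0,v2:26,v3:14,v4:34

step 1: dist = v0:inf,v1:0,v2:inf,v3:14,v4:inf
step 2: dist = v0:inf,v1:0,v2:26,v3:14,v4:inf
step 3: dist = v0:42,v1:0,v2:26,v3:14,v4:34
step 4: dist = v0:42,v1:0,v2:26,v3:14,v4:34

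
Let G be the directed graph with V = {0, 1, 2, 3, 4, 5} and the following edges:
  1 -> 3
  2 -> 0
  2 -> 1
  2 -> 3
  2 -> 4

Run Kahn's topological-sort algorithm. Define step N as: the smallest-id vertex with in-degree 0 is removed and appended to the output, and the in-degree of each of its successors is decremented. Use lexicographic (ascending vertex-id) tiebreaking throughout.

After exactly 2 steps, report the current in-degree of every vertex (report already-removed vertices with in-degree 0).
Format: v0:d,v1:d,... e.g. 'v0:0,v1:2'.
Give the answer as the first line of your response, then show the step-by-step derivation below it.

v0:0,v1:0,v2:0,v3:1,v4:0,v5:0

step 1: output 2; order=[2]; indeg=(0,0,0,1,0,0)
step 2: output 0; order=[2,0]; indeg=(0,0,0,1,0,0)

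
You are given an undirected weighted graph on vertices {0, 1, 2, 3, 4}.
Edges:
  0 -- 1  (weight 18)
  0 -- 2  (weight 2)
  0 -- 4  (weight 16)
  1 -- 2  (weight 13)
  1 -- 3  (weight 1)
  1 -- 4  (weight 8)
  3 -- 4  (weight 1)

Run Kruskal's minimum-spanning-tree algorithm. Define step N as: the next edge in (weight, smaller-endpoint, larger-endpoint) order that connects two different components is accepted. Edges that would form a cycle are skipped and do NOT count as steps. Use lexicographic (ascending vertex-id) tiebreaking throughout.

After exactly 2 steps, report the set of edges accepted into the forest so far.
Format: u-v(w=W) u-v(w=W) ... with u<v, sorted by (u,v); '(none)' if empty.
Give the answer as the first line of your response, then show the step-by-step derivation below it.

1-3(w=1) 3-4(w=1)

step 1: add edge 1-3 (w=1); MST = {1-3(w=1)}
step 2: add edge 3-4 (w=1); MST = {1-3(w=1) 3-4(w=1)}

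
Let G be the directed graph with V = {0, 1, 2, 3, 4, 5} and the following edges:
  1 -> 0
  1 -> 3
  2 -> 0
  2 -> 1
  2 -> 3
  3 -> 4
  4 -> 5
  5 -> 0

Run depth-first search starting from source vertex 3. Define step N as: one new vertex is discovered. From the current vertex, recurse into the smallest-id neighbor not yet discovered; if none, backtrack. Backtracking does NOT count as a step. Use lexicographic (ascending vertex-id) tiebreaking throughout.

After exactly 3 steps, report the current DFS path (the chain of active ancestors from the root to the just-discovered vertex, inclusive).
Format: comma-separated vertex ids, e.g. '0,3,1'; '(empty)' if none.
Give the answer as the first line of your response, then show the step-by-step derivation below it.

3,4,5

step 1: discover 3; path=3; order=3
step 2: discover 4; path=3>4; order=3,4
step 3: discover 5; path=3>4>5; order=3,4,5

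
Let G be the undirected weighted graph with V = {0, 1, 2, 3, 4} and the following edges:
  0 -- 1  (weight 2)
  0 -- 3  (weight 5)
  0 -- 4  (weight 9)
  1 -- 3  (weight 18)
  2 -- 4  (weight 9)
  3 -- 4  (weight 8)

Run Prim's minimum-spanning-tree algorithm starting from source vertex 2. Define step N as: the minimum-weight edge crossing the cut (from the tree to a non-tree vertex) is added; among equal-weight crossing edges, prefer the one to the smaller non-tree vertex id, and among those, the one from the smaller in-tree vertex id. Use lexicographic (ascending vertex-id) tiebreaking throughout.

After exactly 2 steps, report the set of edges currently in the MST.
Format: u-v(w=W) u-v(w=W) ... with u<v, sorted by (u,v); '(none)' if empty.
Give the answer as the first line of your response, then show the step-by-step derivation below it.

2-4(w=9) 3-4(w=8)

step 1: add edge 2-4 (w=9); MST = {2-4(w=9)}
step 2: add edge 3-4 (w=8); MST = {2-4(w=9) 3-4(w=8)}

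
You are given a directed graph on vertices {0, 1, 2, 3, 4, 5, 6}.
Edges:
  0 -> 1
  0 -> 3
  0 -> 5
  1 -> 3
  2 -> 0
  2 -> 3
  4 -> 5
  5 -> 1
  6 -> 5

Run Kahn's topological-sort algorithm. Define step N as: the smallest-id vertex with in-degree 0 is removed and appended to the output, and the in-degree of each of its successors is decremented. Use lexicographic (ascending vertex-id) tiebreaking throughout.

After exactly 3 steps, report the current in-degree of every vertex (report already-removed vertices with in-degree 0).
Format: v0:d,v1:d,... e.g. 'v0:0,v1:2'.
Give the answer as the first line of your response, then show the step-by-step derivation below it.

v0:0,v1:1,v2:0,v3:1,v4:0,v5:1,v6:0

step 1: output 2; order=[2]; indeg=(0,2,0,2,0,3,0)
step 2: output 0; order=[2,0]; indeg=(0,1,0,1,0,2,0)
step 3: output 4; order=[2,0,4]; indeg=(0,1,0,1,0,1,0)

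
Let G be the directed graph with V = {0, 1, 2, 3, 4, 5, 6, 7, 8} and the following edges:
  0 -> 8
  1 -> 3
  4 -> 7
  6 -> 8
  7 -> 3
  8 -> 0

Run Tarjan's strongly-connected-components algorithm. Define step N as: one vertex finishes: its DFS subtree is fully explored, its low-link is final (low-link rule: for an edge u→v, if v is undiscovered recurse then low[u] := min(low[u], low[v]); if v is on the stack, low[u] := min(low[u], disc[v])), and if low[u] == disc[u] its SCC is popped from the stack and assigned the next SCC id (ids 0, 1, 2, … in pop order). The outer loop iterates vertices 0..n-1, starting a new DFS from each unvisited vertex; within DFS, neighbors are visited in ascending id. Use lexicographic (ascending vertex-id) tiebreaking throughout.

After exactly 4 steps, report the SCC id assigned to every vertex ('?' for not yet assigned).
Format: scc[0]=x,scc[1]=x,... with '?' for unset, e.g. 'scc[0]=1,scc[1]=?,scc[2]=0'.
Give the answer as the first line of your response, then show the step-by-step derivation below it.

scc[0]=0,scc[1]=2,scc[2]=?,scc[3]=1,scc[4]=?,scc[5]=?,scc[6]=?,scc[7]=?,scc[8]=0

step 1: low=(low[0]=0,low[1]=?,low[2]=?,low[3]=?,low[4]=?,low[5]=?,low[6]=?,low[7]=?,low[8]=0); scc=(scc[0]=?,scc[1]=?,scc[2]=?,scc[3]=?,scc[4]=?,scc[5]=?,scc[6]=?,scc[7]=?,scc[8]=?)
step 2: low=(low[0]=0,low[1]=?,low[2]=?,low[3]=?,low[4]=?,low[5]=?,low[6]=?,low[7]=?,low[8]=0); scc=(scc[0]=0,scc[1]=?,scc[2]=?,scc[3]=?,scc[4]=?,scc[5]=?,scc[6]=?,scc[7]=?,scc[8]=0)
step 3: low=(low[0]=0,low[1]=2,low[2]=?,low[3]=3,low[4]=?,low[5]=?,low[6]=?,low[7]=?,low[8]=0); scc=(scc[0]=0,scc[1]=?,scc[2]=?,scc[3]=1,scc[4]=?,scc[5]=?,scc[6]=?,scc[7]=?,scc[8]=0)
step 4: low=(low[0]=0,low[1]=2,low[2]=?,low[3]=3,low[4]=?,low[5]=?,low[6]=?,low[7]=?,low[8]=0); scc=(scc[0]=0,scc[1]=2,scc[2]=?,scc[3]=1,scc[4]=?,scc[5]=?,scc[6]=?,scc[7]=?,scc[8]=0)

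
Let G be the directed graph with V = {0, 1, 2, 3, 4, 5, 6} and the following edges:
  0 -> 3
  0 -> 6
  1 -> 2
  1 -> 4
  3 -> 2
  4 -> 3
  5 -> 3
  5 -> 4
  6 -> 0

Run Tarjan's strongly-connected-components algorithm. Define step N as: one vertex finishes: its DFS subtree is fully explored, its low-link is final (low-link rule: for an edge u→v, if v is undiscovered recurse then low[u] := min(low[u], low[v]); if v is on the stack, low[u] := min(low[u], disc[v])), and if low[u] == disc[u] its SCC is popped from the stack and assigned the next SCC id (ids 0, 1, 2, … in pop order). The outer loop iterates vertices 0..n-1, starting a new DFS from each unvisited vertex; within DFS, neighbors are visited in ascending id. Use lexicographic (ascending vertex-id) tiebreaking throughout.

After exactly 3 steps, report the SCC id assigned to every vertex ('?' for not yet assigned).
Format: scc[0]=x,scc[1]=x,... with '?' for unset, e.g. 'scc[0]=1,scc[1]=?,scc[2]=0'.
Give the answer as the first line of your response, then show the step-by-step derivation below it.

scc[0]=?,scc[1]=?,scc[2]=0,scc[3]=1,scc[4]=?,scc[5]=?,scc[6]=?

step 1: low=(low[0]=0,low[1]=?,low[2]=2,low[3]=1,low[4]=?,low[5]=?,low[6]=?); scc=(scc[0]=?,scc[1]=?,scc[2]=0,scc[3]=?,scc[4]=?,scc[5]=?,scc[6]=?)
step 2: low=(low[0]=0,low[1]=?,low[2]=2,low[3]=1,low[4]=?,low[5]=?,low[6]=?); scc=(scc[0]=?,scc[1]=?,scc[2]=0,scc[3]=1,scc[4]=?,scc[5]=?,scc[6]=?)
step 3: low=(low[0]=0,low[1]=?,low[2]=2,low[3]=1,low[4]=?,low[5]=?,low[6]=0); scc=(scc[0]=?,scc[1]=?,scc[2]=0,scc[3]=1,scc[4]=?,scc[5]=?,scc[6]=?)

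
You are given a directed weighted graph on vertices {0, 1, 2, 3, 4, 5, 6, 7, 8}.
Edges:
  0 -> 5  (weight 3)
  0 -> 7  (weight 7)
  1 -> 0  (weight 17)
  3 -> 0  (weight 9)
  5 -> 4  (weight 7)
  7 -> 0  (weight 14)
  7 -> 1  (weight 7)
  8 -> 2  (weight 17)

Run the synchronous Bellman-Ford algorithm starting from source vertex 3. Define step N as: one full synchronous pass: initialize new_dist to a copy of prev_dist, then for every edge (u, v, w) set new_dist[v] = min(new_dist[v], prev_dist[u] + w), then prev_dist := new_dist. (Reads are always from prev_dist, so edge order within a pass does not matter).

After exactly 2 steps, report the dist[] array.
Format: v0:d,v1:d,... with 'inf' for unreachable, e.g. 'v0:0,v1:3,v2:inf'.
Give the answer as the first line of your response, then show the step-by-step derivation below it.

v0:9,v1:inf,v2:inf,v3:0,v4:inf,v5:12,v6:inf,v7:16,v8:inf

step 1: dist = v0:9,v1:inf,v2:inf,v3:0,v4:inf,v5:inf,v6:inf,v7:inf,v8:inf
step 2: dist = v0:9,v1:inf,v2:inf,v3:0,v4:inf,v5:12,v6:inf,v7:16,v8:inf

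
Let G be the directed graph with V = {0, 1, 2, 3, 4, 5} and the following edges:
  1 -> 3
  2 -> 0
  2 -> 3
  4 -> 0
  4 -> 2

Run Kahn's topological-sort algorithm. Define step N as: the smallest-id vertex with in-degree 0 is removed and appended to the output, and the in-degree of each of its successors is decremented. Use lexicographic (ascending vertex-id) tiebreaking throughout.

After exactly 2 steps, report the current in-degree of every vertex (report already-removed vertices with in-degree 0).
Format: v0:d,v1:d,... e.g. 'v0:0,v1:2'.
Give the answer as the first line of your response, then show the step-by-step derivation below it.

v0:1,v1:0,v2:0,v3:1,v4:0,v5:0

step 1: output 1; order=[1]; indeg=(2,0,1,1,0,0)
step 2: output 4; order=[1,4]; indeg=(1,0,0,1,0,0)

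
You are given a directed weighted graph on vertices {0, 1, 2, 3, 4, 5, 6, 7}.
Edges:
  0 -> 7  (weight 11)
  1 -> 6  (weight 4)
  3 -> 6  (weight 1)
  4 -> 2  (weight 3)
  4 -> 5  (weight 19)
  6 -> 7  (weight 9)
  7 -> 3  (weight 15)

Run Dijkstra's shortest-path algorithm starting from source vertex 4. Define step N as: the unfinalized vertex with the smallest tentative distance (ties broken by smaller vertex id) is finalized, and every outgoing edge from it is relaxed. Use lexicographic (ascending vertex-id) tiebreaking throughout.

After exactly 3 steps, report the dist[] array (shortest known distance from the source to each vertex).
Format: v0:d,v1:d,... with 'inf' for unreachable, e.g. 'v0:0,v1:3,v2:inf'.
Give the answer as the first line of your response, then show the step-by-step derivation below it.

v0:inf,v1:inf,v2:3,v3:inf,v4:0,v5:19,v6:inf,v7:inf

step 1: dist = v0:inf,v1:inf,v2:3,v3:inf,v4:0,v5:19,v6:inf,v7:inf
step 2: dist = v0:inf,v1:inf,v2:3,v3:inf,v4:0,v5:19,v6:inf,v7:inf
step 3: dist = v0:inf,v1:inf,v2:3,v3:inf,v4:0,v5:19,v6:inf,v7:inf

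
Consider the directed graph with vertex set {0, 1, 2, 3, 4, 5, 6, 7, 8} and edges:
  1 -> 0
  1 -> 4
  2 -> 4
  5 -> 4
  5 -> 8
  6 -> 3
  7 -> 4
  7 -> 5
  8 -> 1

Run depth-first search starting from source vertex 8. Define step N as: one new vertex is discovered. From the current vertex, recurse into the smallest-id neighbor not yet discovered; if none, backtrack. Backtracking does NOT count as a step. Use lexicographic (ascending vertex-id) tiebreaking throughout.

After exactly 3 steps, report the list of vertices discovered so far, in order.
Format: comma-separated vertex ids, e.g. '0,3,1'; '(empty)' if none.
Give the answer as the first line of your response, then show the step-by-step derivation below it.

8,1,0

step 1: discover 8; path=8; order=8
step 2: discover 1; path=8>1; order=8,1
step 3: discover 0; path=8>1>0; order=8,1,0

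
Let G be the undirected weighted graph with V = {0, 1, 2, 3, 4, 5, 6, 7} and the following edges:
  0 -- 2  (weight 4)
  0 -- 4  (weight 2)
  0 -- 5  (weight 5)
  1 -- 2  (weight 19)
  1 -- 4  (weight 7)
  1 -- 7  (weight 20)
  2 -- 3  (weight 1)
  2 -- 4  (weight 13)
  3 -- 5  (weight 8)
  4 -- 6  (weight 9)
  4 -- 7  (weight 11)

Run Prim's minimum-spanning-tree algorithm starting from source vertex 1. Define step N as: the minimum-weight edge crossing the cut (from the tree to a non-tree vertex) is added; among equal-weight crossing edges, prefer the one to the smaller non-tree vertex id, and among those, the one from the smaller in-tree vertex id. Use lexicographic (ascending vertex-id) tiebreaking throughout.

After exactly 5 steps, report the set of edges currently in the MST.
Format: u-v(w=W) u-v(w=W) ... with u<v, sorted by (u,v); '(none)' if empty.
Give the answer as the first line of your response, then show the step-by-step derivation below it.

0-2(w=4) 0-4(w=2) 0-5(w=5) 1-4(w=7) 2-3(w=1)

step 1: add edge 1-4 (w=7); MST = {1-4(w=7)}
step 2: add edge 0-4 (w=2); MST = {0-4(w=2) 1-4(w=7)}
step 3: add edge 0-2 (w=4); MST = {0-2(w=4) 0-4(w=2) 1-4(w=7)}
step 4: add edge 2-3 (w=1); MST = {0-2(w=4) 0-4(w=2) 1-4(w=7) 2-3(w=1)}
step 5: add edge 0-5 (w=5); MST = {0-2(w=4) 0-4(w=2) 0-5(w=5) 1-4(w=7) 2-3(w=1)}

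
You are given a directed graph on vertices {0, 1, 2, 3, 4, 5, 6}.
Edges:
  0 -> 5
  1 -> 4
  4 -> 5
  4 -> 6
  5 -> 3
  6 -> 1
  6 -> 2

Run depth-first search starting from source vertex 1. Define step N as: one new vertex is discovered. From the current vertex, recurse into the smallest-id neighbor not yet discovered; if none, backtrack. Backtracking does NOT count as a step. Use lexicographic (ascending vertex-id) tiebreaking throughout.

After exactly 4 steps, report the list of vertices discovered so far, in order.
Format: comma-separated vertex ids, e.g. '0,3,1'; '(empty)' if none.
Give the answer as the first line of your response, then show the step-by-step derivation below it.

1,4,5,3

step 1: discover 1; path=1; order=1
step 2: discover 4; path=1>4; order=1,4
step 3: discover 5; path=1>4>5; order=1,4,5
step 4: discover 3; path=1>4>5>3; order=1,4,5,3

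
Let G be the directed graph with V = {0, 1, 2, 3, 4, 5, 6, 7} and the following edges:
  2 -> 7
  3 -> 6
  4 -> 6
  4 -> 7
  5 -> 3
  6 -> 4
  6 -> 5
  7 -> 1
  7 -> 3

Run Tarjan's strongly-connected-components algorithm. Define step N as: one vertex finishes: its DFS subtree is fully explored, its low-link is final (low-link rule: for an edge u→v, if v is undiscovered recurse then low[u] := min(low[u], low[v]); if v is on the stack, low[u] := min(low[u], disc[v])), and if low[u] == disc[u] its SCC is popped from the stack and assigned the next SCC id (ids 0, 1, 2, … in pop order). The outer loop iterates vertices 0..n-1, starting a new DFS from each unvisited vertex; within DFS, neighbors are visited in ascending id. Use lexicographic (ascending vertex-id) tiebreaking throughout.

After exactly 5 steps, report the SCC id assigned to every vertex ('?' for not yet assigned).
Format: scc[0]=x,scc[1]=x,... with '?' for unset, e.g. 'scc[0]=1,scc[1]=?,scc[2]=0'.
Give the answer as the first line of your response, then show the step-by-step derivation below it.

scc[0]=0,scc[1]=1,scc[2]=?,scc[3]=?,scc[4]=?,scc[5]=?,scc[6]=?,scc[7]=?

step 1: low=(low[0]=0,low[1]=?,low[2]=?,low[3]=?,low[4]=?,low[5]=?,low[6]=?,low[7]=?); scc=(scc[0]=0,scc[1]=?,scc[2]=?,scc[3]=?,scc[4]=?,scc[5]=?,scc[6]=?,scc[7]=?)
step 2: low=(low[0]=0,low[1]=1,low[2]=?,low[3]=?,low[4]=?,low[5]=?,low[6]=?,low[7]=?); scc=(scc[0]=0,scc[1]=1,scc[2]=?,scc[3]=?,scc[4]=?,scc[5]=?,scc[6]=?,scc[7]=?)
step 3: low=(low[0]=0,low[1]=1,low[2]=2,low[3]=4,low[4]=3,low[5]=?,low[6]=5,low[7]=3); scc=(scc[0]=0,scc[1]=1,scc[2]=?,scc[3]=?,scc[4]=?,scc[5]=?,scc[6]=?,scc[7]=?)
step 4: low=(low[0]=0,low[1]=1,low[2]=2,low[3]=4,low[4]=3,low[5]=4,low[6]=3,low[7]=3); scc=(scc[0]=0,scc[1]=1,scc[2]=?,scc[3]=?,scc[4]=?,scc[5]=?,scc[6]=?,scc[7]=?)
step 5: low=(low[0]=0,low[1]=1,low[2]=2,low[3]=4,low[4]=3,low[5]=4,low[6]=3,low[7]=3); scc=(scc[0]=0,scc[1]=1,scc[2]=?,scc[3]=?,scc[4]=?,scc[5]=?,scc[6]=?,scc[7]=?)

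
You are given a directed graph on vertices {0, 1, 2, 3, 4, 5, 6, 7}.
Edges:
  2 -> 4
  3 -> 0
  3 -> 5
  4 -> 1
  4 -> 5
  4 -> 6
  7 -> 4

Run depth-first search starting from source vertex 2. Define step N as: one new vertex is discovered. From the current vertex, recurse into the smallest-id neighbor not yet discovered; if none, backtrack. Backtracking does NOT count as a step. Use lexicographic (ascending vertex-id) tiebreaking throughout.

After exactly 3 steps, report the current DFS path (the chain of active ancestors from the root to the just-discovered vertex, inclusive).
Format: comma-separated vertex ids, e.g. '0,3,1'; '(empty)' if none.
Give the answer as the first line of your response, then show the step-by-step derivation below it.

2,4,1

step 1: discover 2; path=2; order=2
step 2: discover 4; path=2>4; order=2,4
step 3: discover 1; path=2>4>1; order=2,4,1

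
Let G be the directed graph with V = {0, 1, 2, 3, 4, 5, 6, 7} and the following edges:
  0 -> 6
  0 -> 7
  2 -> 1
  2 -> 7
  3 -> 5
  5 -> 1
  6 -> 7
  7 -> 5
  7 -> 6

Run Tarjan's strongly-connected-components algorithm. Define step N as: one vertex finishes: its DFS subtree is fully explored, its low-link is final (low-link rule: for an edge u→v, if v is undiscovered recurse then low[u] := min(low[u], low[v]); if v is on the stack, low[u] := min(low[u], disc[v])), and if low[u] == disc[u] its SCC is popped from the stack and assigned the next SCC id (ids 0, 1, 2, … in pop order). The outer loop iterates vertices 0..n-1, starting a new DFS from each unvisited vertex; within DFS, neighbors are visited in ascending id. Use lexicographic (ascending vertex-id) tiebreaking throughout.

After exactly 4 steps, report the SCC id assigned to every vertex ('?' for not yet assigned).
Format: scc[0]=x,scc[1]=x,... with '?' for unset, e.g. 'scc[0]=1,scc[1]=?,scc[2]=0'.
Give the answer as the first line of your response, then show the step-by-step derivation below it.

scc[0]=?,scc[1]=0,scc[2]=?,scc[3]=?,scc[4]=?,scc[5]=1,scc[6]=2,scc[7]=2

step 1: low=(low[0]=0,low[1]=4,low[2]=?,low[3]=?,low[4]=?,low[5]=3,low[6]=1,low[7]=2); scc=(scc[0]=?,scc[1]=0,scc[2]=?,scc[3]=?,scc[4]=?,scc[5]=?,scc[6]=?,scc[7]=?)
step 2: low=(low[0]=0,low[1]=4,low[2]=?,low[3]=?,low[4]=?,low[5]=3,low[6]=1,low[7]=2); scc=(scc[0]=?,scc[1]=0,scc[2]=?,scc[3]=?,scc[4]=?,scc[5]=1,scc[6]=?,scc[7]=?)
step 3: low=(low[0]=0,low[1]=4,low[2]=?,low[3]=?,low[4]=?,low[5]=3,low[6]=1,low[7]=1); scc=(scc[0]=?,scc[1]=0,scc[2]=?,scc[3]=?,scc[4]=?,scc[5]=1,scc[6]=?,scc[7]=?)
step 4: low=(low[0]=0,low[1]=4,low[2]=?,low[3]=?,low[4]=?,low[5]=3,low[6]=1,low[7]=1); scc=(scc[0]=?,scc[1]=0,scc[2]=?,scc[3]=?,scc[4]=?,scc[5]=1,scc[6]=2,scc[7]=2)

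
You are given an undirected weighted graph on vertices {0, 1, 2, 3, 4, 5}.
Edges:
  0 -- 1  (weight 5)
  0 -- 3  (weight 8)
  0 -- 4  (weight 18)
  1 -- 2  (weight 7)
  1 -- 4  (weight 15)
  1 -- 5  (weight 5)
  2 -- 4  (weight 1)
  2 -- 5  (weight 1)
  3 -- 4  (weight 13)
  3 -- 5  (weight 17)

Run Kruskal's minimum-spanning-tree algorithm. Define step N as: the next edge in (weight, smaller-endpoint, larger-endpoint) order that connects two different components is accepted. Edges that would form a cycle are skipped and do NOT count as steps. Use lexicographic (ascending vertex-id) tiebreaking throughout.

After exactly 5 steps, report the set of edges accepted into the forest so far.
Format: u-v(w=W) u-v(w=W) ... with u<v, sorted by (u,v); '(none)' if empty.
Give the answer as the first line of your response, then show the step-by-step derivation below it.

0-1(w=5) 0-3(w=8) 1-5(w=5) 2-4(w=1) 2-5(w=1)

step 1: add edge 2-4 (w=1); MST = {2-4(w=1)}
step 2: add edge 2-5 (w=1); MST = {2-4(w=1) 2-5(w=1)}
step 3: add edge 0-1 (w=5); MST = {0-1(w=5) 2-4(w=1) 2-5(w=1)}
step 4: add edge 1-5 (w=5); MST = {0-1(w=5) 1-5(w=5) 2-4(w=1) 2-5(w=1)}
step 5: add edge 0-3 (w=8); MST = {0-1(w=5) 0-3(w=8) 1-5(w=5) 2-4(w=1) 2-5(w=1)}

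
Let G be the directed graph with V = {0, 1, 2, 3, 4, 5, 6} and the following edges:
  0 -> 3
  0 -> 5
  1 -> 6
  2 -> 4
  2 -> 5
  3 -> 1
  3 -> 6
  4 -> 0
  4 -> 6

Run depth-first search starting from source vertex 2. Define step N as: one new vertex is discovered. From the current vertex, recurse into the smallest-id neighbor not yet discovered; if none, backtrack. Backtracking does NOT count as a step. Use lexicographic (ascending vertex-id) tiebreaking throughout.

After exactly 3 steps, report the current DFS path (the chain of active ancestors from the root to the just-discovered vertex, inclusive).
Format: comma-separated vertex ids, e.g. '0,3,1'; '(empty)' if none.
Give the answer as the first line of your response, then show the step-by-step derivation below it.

2,4,0

step 1: discover 2; path=2; order=2
step 2: discover 4; path=2>4; order=2,4
step 3: discover 0; path=2>4>0; order=2,4,0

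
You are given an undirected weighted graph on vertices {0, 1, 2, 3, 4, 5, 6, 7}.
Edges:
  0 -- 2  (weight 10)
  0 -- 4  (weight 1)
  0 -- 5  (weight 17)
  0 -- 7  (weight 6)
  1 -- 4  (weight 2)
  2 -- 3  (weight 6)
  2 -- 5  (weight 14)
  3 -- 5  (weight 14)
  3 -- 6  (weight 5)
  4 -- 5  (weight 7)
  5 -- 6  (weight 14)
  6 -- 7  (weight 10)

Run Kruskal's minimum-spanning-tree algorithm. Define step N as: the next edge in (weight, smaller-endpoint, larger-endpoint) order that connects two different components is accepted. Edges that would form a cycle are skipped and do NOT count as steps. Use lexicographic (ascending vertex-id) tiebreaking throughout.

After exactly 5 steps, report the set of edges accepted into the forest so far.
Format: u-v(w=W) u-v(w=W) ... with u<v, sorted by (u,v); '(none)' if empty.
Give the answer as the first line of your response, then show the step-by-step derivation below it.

0-4(w=1) 0-7(w=6) 1-4(w=2) 2-3(w=6) 3-6(w=5)

step 1: add edge 0-4 (w=1); MST = {0-4(w=1)}
step 2: add edge 1-4 (w=2); MST = {0-4(w=1) 1-4(w=2)}
step 3: add edge 3-6 (w=5); MST = {0-4(w=1) 1-4(w=2) 3-6(w=5)}
step 4: add edge 0-7 (w=6); MST = {0-4(w=1) 0-7(w=6) 1-4(w=2) 3-6(w=5)}
step 5: add edge 2-3 (w=6); MST = {0-4(w=1) 0-7(w=6) 1-4(w=2) 2-3(w=6) 3-6(w=5)}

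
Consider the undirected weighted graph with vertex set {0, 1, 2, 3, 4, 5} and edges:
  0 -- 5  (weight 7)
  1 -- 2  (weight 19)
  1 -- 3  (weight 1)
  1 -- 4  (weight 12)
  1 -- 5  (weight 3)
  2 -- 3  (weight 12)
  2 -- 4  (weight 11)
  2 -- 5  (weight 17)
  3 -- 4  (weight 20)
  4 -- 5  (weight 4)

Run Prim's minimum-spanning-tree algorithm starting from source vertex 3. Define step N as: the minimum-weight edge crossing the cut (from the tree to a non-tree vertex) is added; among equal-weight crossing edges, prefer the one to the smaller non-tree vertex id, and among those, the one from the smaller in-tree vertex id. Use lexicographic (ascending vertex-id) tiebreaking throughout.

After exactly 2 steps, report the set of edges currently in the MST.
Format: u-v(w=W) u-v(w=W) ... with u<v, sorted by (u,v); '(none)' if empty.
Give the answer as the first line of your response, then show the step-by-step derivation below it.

1-3(w=1) 1-5(w=3)

step 1: add edge 1-3 (w=1); MST = {1-3(w=1)}
step 2: add edge 1-5 (w=3); MST = {1-3(w=1) 1-5(w=3)}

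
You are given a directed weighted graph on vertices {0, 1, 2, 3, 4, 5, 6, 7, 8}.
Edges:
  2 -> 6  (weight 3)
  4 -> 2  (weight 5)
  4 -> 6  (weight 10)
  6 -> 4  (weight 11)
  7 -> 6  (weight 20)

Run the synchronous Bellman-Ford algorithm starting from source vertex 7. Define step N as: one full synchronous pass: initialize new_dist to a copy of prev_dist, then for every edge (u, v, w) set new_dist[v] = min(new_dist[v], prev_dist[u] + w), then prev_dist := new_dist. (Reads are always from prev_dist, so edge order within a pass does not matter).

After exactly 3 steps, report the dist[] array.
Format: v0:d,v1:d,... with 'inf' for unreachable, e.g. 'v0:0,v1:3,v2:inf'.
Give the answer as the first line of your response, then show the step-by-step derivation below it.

v0:inf,v1:inf,v2:36,v3:inf,v4:31,v5:inf,v6:20,v7:0,v8:inf

step 1: dist = v0:inf,v1:inf,v2:inf,v3:inf,v4:inf,v5:inf,v6:20,v7:0,v8:inf
step 2: dist = v0:inf,v1:inf,v2:inf,v3:inf,v4:31,v5:inf,v6:20,v7:0,v8:inf
step 3: dist = v0:inf,v1:inf,v2:36,v3:inf,v4:31,v5:inf,v6:20,v7:0,v8:inf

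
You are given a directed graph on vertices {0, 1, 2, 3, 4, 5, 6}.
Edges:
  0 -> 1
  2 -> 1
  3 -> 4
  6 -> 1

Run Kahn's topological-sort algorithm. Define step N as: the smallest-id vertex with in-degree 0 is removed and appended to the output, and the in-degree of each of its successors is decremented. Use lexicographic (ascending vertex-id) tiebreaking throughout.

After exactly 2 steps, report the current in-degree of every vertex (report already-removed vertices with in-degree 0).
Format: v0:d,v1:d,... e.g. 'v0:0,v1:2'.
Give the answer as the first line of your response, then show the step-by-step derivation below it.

v0:0,v1:1,v2:0,v3:0,v4:1,v5:0,v6:0

step 1: output 0; order=[0]; indeg=(0,2,0,0,1,0,0)
step 2: output 2; order=[0,2]; indeg=(0,1,0,0,1,0,0)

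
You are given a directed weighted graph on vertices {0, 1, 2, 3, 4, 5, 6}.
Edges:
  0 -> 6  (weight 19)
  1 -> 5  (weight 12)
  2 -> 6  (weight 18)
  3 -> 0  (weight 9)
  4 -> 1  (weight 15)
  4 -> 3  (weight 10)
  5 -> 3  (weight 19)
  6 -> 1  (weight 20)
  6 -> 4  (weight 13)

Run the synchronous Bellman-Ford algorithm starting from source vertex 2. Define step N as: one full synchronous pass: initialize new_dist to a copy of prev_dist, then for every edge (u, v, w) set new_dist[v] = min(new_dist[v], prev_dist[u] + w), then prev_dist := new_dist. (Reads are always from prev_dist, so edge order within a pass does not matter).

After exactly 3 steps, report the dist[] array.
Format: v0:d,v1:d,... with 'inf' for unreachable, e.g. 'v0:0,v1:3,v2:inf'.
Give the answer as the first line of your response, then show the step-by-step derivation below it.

v0:inf,v1:38,v2:0,v3:41,v4:31,v5:50,v6:18

step 1: dist = v0:inf,v1:inf,v2:0,v3:inf,v4:inf,v5:inf,v6:18
step 2: dist = v0:inf,v1:38,v2:0,v3:inf,v4:31,v5:inf,v6:18
step 3: dist = v0:inf,v1:38,v2:0,v3:41,v4:31,v5:50,v6:18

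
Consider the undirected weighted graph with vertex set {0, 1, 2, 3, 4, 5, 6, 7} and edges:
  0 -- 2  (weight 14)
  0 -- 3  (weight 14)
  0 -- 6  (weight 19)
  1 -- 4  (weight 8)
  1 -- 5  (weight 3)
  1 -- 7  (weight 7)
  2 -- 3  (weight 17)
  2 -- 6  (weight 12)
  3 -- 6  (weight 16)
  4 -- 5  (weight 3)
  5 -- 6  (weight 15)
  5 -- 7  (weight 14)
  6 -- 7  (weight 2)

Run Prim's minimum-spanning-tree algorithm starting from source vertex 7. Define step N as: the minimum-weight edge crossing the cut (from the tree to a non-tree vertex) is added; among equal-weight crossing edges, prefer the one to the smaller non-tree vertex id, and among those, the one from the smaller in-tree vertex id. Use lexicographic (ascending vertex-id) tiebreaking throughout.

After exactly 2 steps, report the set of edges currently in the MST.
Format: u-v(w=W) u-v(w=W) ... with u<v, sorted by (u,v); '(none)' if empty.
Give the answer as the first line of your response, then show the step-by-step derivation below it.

1-7(w=7) 6-7(w=2)

step 1: add edge 6-7 (w=2); MST = {6-7(w=2)}
step 2: add edge 1-7 (w=7); MST = {1-7(w=7) 6-7(w=2)}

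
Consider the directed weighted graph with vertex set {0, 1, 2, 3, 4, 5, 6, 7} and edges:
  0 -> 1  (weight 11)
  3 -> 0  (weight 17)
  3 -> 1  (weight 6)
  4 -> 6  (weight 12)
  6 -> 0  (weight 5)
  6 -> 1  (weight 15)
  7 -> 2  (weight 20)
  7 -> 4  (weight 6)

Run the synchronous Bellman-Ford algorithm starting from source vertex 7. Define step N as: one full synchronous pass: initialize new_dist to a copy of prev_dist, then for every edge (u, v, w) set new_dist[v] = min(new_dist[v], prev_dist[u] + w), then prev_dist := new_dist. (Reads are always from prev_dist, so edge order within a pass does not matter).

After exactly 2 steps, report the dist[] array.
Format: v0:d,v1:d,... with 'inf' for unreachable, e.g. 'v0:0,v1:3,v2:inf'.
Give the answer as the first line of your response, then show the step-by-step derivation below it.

v0:inf,v1:inf,v2:20,v3:inf,v4:6,v5:inf,v6:18,v7:0

step 1: dist = v0:inf,v1:inf,v2:20,v3:inf,v4:6,v5:inf,v6:inf,v7:0
step 2: dist = v0:inf,v1:inf,v2:20,v3:inf,v4:6,v5:inf,v6:18,v7:0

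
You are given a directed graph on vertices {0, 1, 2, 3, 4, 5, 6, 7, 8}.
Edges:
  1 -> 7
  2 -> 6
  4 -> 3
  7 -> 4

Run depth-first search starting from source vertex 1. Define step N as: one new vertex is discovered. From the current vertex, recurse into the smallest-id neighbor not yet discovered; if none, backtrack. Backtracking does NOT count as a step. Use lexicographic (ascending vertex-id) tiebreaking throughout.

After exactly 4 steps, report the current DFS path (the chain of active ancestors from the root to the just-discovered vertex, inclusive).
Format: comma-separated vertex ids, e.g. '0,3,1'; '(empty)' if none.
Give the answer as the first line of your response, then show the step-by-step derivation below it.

1,7,4,3

step 1: discover 1; path=1; order=1
step 2: discover 7; path=1>7; order=1,7
step 3: discover 4; path=1>7>4; order=1,7,4
step 4: discover 3; path=1>7>4>3; order=1,7,4,3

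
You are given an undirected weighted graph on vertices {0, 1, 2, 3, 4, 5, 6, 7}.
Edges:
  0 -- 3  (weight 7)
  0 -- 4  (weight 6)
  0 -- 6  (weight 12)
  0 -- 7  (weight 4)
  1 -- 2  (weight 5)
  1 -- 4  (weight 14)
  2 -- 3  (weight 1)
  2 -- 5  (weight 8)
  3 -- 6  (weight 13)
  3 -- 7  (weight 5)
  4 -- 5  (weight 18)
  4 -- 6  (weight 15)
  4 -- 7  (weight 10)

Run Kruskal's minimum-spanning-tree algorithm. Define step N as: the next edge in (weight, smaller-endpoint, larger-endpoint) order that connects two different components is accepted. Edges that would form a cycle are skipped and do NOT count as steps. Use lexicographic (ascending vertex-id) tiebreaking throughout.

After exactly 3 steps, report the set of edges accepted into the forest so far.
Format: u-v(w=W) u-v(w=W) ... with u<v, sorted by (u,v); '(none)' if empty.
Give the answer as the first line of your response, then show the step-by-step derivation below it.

0-7(w=4) 1-2(w=5) 2-3(w=1)

step 1: add edge 2-3 (w=1); MST = {2-3(w=1)}
step 2: add edge 0-7 (w=4); MST = {0-7(w=4) 2-3(w=1)}
step 3: add edge 1-2 (w=5); MST = {0-7(w=4) 1-2(w=5) 2-3(w=1)}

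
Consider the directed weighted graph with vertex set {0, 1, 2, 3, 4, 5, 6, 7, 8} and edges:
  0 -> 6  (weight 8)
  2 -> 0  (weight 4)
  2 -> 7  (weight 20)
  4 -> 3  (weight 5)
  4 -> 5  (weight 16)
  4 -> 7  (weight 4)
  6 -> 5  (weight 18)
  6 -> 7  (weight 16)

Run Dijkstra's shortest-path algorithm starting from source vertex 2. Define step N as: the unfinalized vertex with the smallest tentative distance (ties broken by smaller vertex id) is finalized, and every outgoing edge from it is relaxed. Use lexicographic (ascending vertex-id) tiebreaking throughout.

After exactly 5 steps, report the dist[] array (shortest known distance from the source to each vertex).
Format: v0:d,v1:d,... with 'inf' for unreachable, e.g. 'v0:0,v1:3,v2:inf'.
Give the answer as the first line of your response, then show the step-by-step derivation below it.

v0:4,v1:inf,v2:0,v3:inf,v4:inf,v5:30,v6:12,v7:20,v8:inf

step 1: dist = v0:4,v1:inf,v2:0,v3:inf,v4:inf,v5:inf,v6:inf,v7:20,v8:inf
step 2: dist = v0:4,v1:inf,v2:0,v3:inf,v4:inf,v5:inf,v6:12,v7:20,v8:inf
step 3: dist = v0:4,v1:inf,v2:0,v3:inf,v4:inf,v5:30,v6:12,v7:20,v8:inf
step 4: dist = v0:4,v1:inf,v2:0,v3:inf,v4:inf,v5:30,v6:12,v7:20,v8:inf
step 5: dist = v0:4,v1:inf,v2:0,v3:inf,v4:inf,v5:30,v6:12,v7:20,v8:inf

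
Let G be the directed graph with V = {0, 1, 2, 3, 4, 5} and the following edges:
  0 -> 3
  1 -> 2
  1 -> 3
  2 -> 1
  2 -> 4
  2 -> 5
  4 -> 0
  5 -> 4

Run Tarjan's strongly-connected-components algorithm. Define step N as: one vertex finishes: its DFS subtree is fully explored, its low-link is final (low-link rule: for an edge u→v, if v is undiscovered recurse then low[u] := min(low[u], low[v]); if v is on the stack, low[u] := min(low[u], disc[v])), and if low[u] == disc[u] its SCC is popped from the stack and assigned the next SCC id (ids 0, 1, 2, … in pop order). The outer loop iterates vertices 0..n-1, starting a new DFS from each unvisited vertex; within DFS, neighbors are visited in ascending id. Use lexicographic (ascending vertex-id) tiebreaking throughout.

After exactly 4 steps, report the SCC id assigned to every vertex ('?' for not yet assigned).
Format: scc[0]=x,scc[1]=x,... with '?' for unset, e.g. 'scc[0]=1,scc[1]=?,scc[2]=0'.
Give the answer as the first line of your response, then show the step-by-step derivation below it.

scc[0]=1,scc[1]=?,scc[2]=?,scc[3]=0,scc[4]=2,scc[5]=3

step 1: low=(low[0]=0,low[1]=?,low[2]=?,low[3]=1,low[4]=?,low[5]=?); scc=(scc[0]=?,scc[1]=?,scc[2]=?,scc[3]=0,scc[4]=?,scc[5]=?)
step 2: low=(low[0]=0,low[1]=?,low[2]=?,low[3]=1,low[4]=?,low[5]=?); scc=(scc[0]=1,scc[1]=?,scc[2]=?,scc[3]=0,scc[4]=?,scc[5]=?)
step 3: low=(low[0]=0,low[1]=2,low[2]=2,low[3]=1,low[4]=4,low[5]=?); scc=(scc[0]=1,scc[1]=?,scc[2]=?,scc[3]=0,scc[4]=2,scc[5]=?)
step 4: low=(low[0]=0,low[1]=2,low[2]=2,low[3]=1,low[4]=4,low[5]=5); scc=(scc[0]=1,scc[1]=?,scc[2]=?,scc[3]=0,scc[4]=2,scc[5]=3)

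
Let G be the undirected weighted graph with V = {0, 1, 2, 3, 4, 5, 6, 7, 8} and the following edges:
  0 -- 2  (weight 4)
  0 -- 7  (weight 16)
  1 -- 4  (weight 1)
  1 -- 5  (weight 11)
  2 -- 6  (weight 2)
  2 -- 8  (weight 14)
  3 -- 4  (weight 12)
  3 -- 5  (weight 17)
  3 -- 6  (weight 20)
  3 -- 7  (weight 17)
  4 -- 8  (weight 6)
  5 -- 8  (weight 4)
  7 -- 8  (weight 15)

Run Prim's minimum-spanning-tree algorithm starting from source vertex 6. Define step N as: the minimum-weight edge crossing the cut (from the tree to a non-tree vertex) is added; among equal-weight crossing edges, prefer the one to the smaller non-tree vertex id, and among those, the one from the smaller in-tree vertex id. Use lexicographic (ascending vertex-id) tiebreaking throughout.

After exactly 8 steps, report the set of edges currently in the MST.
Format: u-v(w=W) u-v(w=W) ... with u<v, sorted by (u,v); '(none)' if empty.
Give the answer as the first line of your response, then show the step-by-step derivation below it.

0-2(w=4) 1-4(w=1) 2-6(w=2) 2-8(w=14) 3-4(w=12) 4-8(w=6) 5-8(w=4) 7-8(w=15)

step 1: add edge 2-6 (w=2); MST = {2-6(w=2)}
step 2: add edge 0-2 (w=4); MST = {0-2(w=4) 2-6(w=2)}
step 3: add edge 2-8 (w=14); MST = {0-2(w=4) 2-6(w=2) 2-8(w=14)}
step 4: add edge 5-8 (w=4); MST = {0-2(w=4) 2-6(w=2) 2-8(w=14) 5-8(w=4)}
step 5: add edge 4-8 (w=6); MST = {0-2(w=4) 2-6(w=2) 2-8(w=14) 4-8(w=6) 5-8(w=4)}
step 6: add edge 1-4 (w=1); MST = {0-2(w=4) 1-4(w=1) 2-6(w=2) 2-8(w=14) 4-8(w=6) 5-8(w=4)}
step 7: add edge 3-4 (w=12); MST = {0-2(w=4) 1-4(w=1) 2-6(w=2) 2-8(w=14) 3-4(w=12) 4-8(w=6) 5-8(w=4)}
step 8: add edge 7-8 (w=15); MST = {0-2(w=4) 1-4(w=1) 2-6(w=2) 2-8(w=14) 3-4(w=12) 4-8(w=6) 5-8(w=4) 7-8(w=15)}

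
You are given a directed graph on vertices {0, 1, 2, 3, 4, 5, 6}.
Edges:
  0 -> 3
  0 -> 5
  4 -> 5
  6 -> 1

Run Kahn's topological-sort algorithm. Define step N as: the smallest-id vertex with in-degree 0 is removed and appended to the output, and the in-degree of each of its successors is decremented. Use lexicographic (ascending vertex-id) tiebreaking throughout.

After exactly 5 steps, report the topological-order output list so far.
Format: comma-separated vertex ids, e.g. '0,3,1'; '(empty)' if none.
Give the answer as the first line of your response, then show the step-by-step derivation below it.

0,2,3,4,5

step 1: output 0; order=[0]; indeg=(0,1,0,0,0,1,0)
step 2: output 2; order=[0,2]; indeg=(0,1,0,0,0,1,0)
step 3: output 3; order=[0,2,3]; indeg=(0,1,0,0,0,1,0)
step 4: output 4; order=[0,2,3,4]; indeg=(0,1,0,0,0,0,0)
step 5: output 5; order=[0,2,3,4,5]; indeg=(0,1,0,0,0,0,0)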